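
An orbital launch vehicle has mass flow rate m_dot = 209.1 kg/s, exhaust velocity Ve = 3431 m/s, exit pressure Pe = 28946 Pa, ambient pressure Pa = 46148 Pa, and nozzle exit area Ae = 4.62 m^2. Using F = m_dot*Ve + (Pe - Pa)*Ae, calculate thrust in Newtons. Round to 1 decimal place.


Step 1: Momentum thrust = m_dot * Ve = 209.1 * 3431 = 717422.1 N
Step 2: Pressure thrust = (Pe - Pa) * Ae = (28946 - 46148) * 4.62 = -79473.24 N
Step 3: Total thrust F = 717422.1 + -79473.24 = 637948.9 N

637948.9


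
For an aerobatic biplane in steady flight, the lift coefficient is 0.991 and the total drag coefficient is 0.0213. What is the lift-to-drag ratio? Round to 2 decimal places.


Step 1: L/D = CL / CD = 0.991 / 0.0213
Step 2: L/D = 46.53

46.53


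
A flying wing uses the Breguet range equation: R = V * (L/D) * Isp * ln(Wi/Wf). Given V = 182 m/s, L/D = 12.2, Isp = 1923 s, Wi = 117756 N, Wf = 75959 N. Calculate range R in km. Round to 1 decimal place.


Step 1: Coefficient = V * (L/D) * Isp = 182 * 12.2 * 1923 = 4269829.2 m
Step 2: Wi/Wf = 117756 / 75959 = 1.550257
Step 3: ln(1.550257) = 0.438421
Step 4: R = 4269829.2 * 0.438421 = 1871982.6 m = 1872.0 km

1872.0


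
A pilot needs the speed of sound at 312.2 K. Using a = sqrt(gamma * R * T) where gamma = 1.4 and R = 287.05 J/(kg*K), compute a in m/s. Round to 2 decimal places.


Step 1: gamma * R * T = 1.4 * 287.05 * 312.2 = 125463.814
Step 2: a = sqrt(125463.814) = 354.21 m/s

354.21


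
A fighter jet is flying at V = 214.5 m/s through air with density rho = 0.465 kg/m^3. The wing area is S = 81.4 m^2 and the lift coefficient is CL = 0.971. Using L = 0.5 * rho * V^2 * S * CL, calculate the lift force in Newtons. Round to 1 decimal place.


Step 1: Calculate dynamic pressure q = 0.5 * 0.465 * 214.5^2 = 0.5 * 0.465 * 46010.25 = 10697.3831 Pa
Step 2: Multiply by wing area and lift coefficient: L = 10697.3831 * 81.4 * 0.971
Step 3: L = 870766.9864 * 0.971 = 845514.7 N

845514.7


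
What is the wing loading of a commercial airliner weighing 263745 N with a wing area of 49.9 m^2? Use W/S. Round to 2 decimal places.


Step 1: Wing loading = W / S = 263745 / 49.9
Step 2: Wing loading = 5285.47 N/m^2

5285.47


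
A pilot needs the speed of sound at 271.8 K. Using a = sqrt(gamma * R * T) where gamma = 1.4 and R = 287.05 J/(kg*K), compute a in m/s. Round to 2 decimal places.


Step 1: gamma * R * T = 1.4 * 287.05 * 271.8 = 109228.266
Step 2: a = sqrt(109228.266) = 330.50 m/s

330.50


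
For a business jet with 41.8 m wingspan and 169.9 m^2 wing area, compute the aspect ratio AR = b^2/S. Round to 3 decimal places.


Step 1: b^2 = 41.8^2 = 1747.24
Step 2: AR = 1747.24 / 169.9 = 10.284

10.284


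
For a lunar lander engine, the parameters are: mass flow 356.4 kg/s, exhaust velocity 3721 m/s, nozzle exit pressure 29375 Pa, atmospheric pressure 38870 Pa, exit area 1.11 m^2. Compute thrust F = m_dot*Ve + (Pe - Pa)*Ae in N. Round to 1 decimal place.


Step 1: Momentum thrust = m_dot * Ve = 356.4 * 3721 = 1326164.4 N
Step 2: Pressure thrust = (Pe - Pa) * Ae = (29375 - 38870) * 1.11 = -10539.45 N
Step 3: Total thrust F = 1326164.4 + -10539.45 = 1315625.0 N

1315625.0


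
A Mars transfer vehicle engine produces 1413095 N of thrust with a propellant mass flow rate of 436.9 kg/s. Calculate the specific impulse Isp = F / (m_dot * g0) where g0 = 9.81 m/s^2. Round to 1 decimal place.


Step 1: m_dot * g0 = 436.9 * 9.81 = 4285.99
Step 2: Isp = 1413095 / 4285.99 = 329.7 s

329.7


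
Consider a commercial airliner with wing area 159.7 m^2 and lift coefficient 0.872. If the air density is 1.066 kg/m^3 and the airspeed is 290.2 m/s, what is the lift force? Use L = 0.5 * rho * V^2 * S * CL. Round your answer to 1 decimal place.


Step 1: Calculate dynamic pressure q = 0.5 * 1.066 * 290.2^2 = 0.5 * 1.066 * 84216.04 = 44887.1493 Pa
Step 2: Multiply by wing area and lift coefficient: L = 44887.1493 * 159.7 * 0.872
Step 3: L = 7168477.7464 * 0.872 = 6250912.6 N

6250912.6


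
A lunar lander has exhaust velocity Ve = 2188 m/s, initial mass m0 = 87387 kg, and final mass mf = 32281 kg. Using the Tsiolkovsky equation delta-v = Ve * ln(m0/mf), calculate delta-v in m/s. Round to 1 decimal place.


Step 1: Mass ratio m0/mf = 87387 / 32281 = 2.707072
Step 2: ln(2.707072) = 0.995868
Step 3: delta-v = 2188 * 0.995868 = 2179.0 m/s

2179.0


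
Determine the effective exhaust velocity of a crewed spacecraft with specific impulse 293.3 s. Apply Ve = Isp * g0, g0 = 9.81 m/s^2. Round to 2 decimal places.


Step 1: Ve = Isp * g0 = 293.3 * 9.81
Step 2: Ve = 2877.27 m/s

2877.27


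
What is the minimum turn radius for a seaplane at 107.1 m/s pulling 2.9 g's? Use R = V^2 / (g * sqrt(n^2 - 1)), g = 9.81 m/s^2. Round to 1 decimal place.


Step 1: V^2 = 107.1^2 = 11470.41
Step 2: n^2 - 1 = 2.9^2 - 1 = 7.41
Step 3: sqrt(7.41) = 2.722132
Step 4: R = 11470.41 / (9.81 * 2.722132) = 429.5 m

429.5


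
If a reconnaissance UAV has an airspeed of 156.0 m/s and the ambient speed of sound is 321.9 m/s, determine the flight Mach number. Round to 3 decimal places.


Step 1: M = V / a = 156.0 / 321.9
Step 2: M = 0.485

0.485


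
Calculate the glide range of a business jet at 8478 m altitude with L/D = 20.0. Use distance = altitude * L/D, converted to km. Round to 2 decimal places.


Step 1: Glide distance = altitude * L/D = 8478 * 20.0 = 169560.0 m
Step 2: Convert to km: 169560.0 / 1000 = 169.56 km

169.56


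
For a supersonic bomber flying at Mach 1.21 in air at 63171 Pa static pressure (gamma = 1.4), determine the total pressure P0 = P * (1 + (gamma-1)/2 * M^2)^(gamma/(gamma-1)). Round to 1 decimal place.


Step 1: (gamma-1)/2 * M^2 = 0.2 * 1.4641 = 0.29282
Step 2: 1 + 0.29282 = 1.29282
Step 3: Exponent gamma/(gamma-1) = 3.5
Step 4: P0 = 63171 * 1.29282^3.5 = 155203.3 Pa

155203.3


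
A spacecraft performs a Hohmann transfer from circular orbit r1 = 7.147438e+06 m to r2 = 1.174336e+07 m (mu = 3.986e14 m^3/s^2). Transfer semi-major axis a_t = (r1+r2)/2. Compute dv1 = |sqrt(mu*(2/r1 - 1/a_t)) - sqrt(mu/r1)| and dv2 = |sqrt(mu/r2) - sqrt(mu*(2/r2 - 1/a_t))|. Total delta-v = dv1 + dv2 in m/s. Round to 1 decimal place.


Step 1: Transfer semi-major axis a_t = (7.147438e+06 + 1.174336e+07) / 2 = 9.445399e+06 m
Step 2: v1 (circular at r1) = sqrt(mu/r1) = 7467.81 m/s
Step 3: v_t1 = sqrt(mu*(2/r1 - 1/a_t)) = 8326.83 m/s
Step 4: dv1 = |8326.83 - 7467.81| = 859.01 m/s
Step 5: v2 (circular at r2) = 5826.03 m/s, v_t2 = 5068.01 m/s
Step 6: dv2 = |5826.03 - 5068.01| = 758.02 m/s
Step 7: Total delta-v = 859.01 + 758.02 = 1617.0 m/s

1617.0


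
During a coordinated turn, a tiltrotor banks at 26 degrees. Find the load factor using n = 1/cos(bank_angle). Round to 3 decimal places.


Step 1: Convert 26 degrees to radians = 0.453786
Step 2: cos(26 deg) = 0.898794
Step 3: n = 1 / 0.898794 = 1.113

1.113


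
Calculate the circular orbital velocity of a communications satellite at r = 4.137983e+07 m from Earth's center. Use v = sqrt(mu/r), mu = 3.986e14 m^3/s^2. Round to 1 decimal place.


Step 1: mu / r = 3.986e14 / 4.137983e+07 = 9632712.3625
Step 2: v = sqrt(9632712.3625) = 3103.7 m/s

3103.7


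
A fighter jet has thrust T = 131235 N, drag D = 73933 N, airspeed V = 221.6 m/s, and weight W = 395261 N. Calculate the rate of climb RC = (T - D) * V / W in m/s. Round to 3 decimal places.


Step 1: Excess thrust = T - D = 131235 - 73933 = 57302 N
Step 2: Excess power = 57302 * 221.6 = 12698123.2 W
Step 3: RC = 12698123.2 / 395261 = 32.126 m/s

32.126


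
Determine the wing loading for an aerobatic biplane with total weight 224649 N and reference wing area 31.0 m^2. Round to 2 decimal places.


Step 1: Wing loading = W / S = 224649 / 31.0
Step 2: Wing loading = 7246.74 N/m^2

7246.74


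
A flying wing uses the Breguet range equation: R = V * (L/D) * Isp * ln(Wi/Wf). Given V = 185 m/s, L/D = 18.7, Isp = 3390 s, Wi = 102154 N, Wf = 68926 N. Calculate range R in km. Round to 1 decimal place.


Step 1: Coefficient = V * (L/D) * Isp = 185 * 18.7 * 3390 = 11727705.0 m
Step 2: Wi/Wf = 102154 / 68926 = 1.482082
Step 3: ln(1.482082) = 0.393448
Step 4: R = 11727705.0 * 0.393448 = 4614242.2 m = 4614.2 km

4614.2


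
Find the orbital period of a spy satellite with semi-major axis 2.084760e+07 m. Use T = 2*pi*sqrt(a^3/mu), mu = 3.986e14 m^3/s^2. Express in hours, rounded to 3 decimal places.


Step 1: a^3 / mu = 9.060834e+21 / 3.986e14 = 2.273165e+07
Step 2: sqrt(2.273165e+07) = 4767.7717 s
Step 3: T = 2*pi * 4767.7717 = 29956.79 s
Step 4: T in hours = 29956.79 / 3600 = 8.321 hours

8.321


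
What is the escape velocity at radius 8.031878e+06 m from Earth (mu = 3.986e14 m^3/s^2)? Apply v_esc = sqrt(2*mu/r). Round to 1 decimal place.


Step 1: 2*mu/r = 2 * 3.986e14 / 8.031878e+06 = 99254495.6485
Step 2: v_esc = sqrt(99254495.6485) = 9962.7 m/s

9962.7


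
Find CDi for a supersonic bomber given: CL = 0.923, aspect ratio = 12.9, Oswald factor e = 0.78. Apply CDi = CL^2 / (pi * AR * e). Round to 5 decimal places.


Step 1: CL^2 = 0.923^2 = 0.851929
Step 2: pi * AR * e = 3.14159 * 12.9 * 0.78 = 31.610705
Step 3: CDi = 0.851929 / 31.610705 = 0.02695

0.02695


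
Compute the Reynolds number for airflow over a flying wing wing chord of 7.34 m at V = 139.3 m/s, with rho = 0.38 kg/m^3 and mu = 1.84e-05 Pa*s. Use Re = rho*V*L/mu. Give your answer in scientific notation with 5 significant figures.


Step 1: Numerator = rho * V * L = 0.38 * 139.3 * 7.34 = 388.53556
Step 2: Re = 388.53556 / 1.84e-05
Step 3: Re = 2.1116e+07

2.1116e+07


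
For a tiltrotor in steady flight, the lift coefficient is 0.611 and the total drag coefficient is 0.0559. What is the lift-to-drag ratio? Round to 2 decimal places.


Step 1: L/D = CL / CD = 0.611 / 0.0559
Step 2: L/D = 10.93

10.93


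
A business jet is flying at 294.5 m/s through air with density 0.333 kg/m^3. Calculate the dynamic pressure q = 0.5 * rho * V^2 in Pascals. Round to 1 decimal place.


Step 1: V^2 = 294.5^2 = 86730.25
Step 2: q = 0.5 * 0.333 * 86730.25
Step 3: q = 14440.6 Pa

14440.6


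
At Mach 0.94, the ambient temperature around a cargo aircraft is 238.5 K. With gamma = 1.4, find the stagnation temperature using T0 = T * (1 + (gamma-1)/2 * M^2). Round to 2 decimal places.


Step 1: (gamma-1)/2 = 0.2
Step 2: M^2 = 0.8836
Step 3: 1 + 0.2 * 0.8836 = 1.17672
Step 4: T0 = 238.5 * 1.17672 = 280.65 K

280.65


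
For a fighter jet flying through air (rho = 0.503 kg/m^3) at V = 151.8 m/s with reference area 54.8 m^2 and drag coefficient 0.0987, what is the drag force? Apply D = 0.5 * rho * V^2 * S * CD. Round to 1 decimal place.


Step 1: Dynamic pressure q = 0.5 * 0.503 * 151.8^2 = 5795.3749 Pa
Step 2: Drag D = q * S * CD = 5795.3749 * 54.8 * 0.0987
Step 3: D = 31345.8 N

31345.8


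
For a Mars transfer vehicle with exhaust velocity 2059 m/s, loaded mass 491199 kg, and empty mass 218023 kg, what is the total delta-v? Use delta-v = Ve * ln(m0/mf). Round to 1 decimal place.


Step 1: Mass ratio m0/mf = 491199 / 218023 = 2.252969
Step 2: ln(2.252969) = 0.812249
Step 3: delta-v = 2059 * 0.812249 = 1672.4 m/s

1672.4


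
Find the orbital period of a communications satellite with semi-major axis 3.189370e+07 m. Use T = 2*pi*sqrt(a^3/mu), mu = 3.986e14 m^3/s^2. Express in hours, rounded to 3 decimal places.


Step 1: a^3 / mu = 3.244253e+22 / 3.986e14 = 8.139119e+07
Step 2: sqrt(8.139119e+07) = 9021.7068 s
Step 3: T = 2*pi * 9021.7068 = 56685.06 s
Step 4: T in hours = 56685.06 / 3600 = 15.746 hours

15.746


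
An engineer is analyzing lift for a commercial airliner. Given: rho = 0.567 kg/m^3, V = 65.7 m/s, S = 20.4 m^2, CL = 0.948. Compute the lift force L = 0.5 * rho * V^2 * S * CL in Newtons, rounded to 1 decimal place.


Step 1: Calculate dynamic pressure q = 0.5 * 0.567 * 65.7^2 = 0.5 * 0.567 * 4316.49 = 1223.7249 Pa
Step 2: Multiply by wing area and lift coefficient: L = 1223.7249 * 20.4 * 0.948
Step 3: L = 24963.9883 * 0.948 = 23665.9 N

23665.9


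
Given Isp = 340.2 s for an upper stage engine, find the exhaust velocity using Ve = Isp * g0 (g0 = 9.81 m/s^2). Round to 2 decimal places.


Step 1: Ve = Isp * g0 = 340.2 * 9.81
Step 2: Ve = 3337.36 m/s

3337.36


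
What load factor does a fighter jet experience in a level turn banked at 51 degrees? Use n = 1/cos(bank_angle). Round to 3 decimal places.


Step 1: Convert 51 degrees to radians = 0.890118
Step 2: cos(51 deg) = 0.62932
Step 3: n = 1 / 0.62932 = 1.589

1.589


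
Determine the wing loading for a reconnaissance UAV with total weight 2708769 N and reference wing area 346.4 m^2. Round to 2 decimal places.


Step 1: Wing loading = W / S = 2708769 / 346.4
Step 2: Wing loading = 7819.77 N/m^2

7819.77


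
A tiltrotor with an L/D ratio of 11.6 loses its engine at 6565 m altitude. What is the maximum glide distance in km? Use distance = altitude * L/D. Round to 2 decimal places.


Step 1: Glide distance = altitude * L/D = 6565 * 11.6 = 76154.0 m
Step 2: Convert to km: 76154.0 / 1000 = 76.15 km

76.15


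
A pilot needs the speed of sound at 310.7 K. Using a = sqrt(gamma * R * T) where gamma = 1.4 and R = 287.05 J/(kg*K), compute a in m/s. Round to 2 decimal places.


Step 1: gamma * R * T = 1.4 * 287.05 * 310.7 = 124861.009
Step 2: a = sqrt(124861.009) = 353.36 m/s

353.36


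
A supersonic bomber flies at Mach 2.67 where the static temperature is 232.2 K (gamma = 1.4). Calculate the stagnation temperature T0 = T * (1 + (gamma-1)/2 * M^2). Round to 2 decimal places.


Step 1: (gamma-1)/2 = 0.2
Step 2: M^2 = 7.1289
Step 3: 1 + 0.2 * 7.1289 = 2.42578
Step 4: T0 = 232.2 * 2.42578 = 563.27 K

563.27


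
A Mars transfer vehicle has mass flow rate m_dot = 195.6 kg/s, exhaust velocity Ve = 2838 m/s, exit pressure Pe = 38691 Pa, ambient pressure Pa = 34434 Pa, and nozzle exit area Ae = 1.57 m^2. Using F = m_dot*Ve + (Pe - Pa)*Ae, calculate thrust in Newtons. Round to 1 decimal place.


Step 1: Momentum thrust = m_dot * Ve = 195.6 * 2838 = 555112.8 N
Step 2: Pressure thrust = (Pe - Pa) * Ae = (38691 - 34434) * 1.57 = 6683.49 N
Step 3: Total thrust F = 555112.8 + 6683.49 = 561796.3 N

561796.3


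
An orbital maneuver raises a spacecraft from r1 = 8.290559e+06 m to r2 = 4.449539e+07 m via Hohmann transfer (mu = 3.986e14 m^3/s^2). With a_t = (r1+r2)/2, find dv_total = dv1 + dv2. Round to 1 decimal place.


Step 1: Transfer semi-major axis a_t = (8.290559e+06 + 4.449539e+07) / 2 = 2.639297e+07 m
Step 2: v1 (circular at r1) = sqrt(mu/r1) = 6933.89 m/s
Step 3: v_t1 = sqrt(mu*(2/r1 - 1/a_t)) = 9003.06 m/s
Step 4: dv1 = |9003.06 - 6933.89| = 2069.17 m/s
Step 5: v2 (circular at r2) = 2993.03 m/s, v_t2 = 1677.49 m/s
Step 6: dv2 = |2993.03 - 1677.49| = 1315.54 m/s
Step 7: Total delta-v = 2069.17 + 1315.54 = 3384.7 m/s

3384.7


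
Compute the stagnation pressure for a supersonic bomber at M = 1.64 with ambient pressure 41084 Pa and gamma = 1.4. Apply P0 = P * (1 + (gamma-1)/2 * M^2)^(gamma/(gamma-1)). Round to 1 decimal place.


Step 1: (gamma-1)/2 * M^2 = 0.2 * 2.6896 = 0.53792
Step 2: 1 + 0.53792 = 1.53792
Step 3: Exponent gamma/(gamma-1) = 3.5
Step 4: P0 = 41084 * 1.53792^3.5 = 185327.9 Pa

185327.9


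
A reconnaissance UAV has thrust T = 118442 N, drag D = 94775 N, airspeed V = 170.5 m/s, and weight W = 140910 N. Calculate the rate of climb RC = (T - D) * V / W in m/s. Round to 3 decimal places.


Step 1: Excess thrust = T - D = 118442 - 94775 = 23667 N
Step 2: Excess power = 23667 * 170.5 = 4035223.5 W
Step 3: RC = 4035223.5 / 140910 = 28.637 m/s

28.637


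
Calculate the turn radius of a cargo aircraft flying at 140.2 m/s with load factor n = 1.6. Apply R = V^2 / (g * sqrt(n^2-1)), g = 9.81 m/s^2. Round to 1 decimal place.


Step 1: V^2 = 140.2^2 = 19656.04
Step 2: n^2 - 1 = 1.6^2 - 1 = 1.56
Step 3: sqrt(1.56) = 1.249
Step 4: R = 19656.04 / (9.81 * 1.249) = 1604.2 m

1604.2


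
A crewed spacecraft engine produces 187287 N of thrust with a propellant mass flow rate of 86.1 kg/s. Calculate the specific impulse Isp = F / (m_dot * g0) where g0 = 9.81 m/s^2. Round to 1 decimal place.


Step 1: m_dot * g0 = 86.1 * 9.81 = 844.64
Step 2: Isp = 187287 / 844.64 = 221.7 s

221.7


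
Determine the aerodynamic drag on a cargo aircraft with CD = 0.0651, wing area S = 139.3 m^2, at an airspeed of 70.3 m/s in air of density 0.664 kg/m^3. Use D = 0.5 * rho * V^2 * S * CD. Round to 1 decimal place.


Step 1: Dynamic pressure q = 0.5 * 0.664 * 70.3^2 = 1640.7739 Pa
Step 2: Drag D = q * S * CD = 1640.7739 * 139.3 * 0.0651
Step 3: D = 14879.2 N

14879.2


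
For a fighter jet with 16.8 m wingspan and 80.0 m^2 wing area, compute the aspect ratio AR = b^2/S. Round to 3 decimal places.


Step 1: b^2 = 16.8^2 = 282.24
Step 2: AR = 282.24 / 80.0 = 3.528

3.528


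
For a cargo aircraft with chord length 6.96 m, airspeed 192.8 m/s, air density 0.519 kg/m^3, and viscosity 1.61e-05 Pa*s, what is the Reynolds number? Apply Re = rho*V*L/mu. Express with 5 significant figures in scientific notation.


Step 1: Numerator = rho * V * L = 0.519 * 192.8 * 6.96 = 696.439872
Step 2: Re = 696.439872 / 1.61e-05
Step 3: Re = 4.3257e+07

4.3257e+07


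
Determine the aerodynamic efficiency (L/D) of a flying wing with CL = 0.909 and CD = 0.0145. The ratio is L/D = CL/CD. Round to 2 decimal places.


Step 1: L/D = CL / CD = 0.909 / 0.0145
Step 2: L/D = 62.69

62.69


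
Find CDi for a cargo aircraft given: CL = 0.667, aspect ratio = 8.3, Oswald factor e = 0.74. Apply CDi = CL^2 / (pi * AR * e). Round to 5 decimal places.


Step 1: CL^2 = 0.667^2 = 0.444889
Step 2: pi * AR * e = 3.14159 * 8.3 * 0.74 = 19.295662
Step 3: CDi = 0.444889 / 19.295662 = 0.02306

0.02306


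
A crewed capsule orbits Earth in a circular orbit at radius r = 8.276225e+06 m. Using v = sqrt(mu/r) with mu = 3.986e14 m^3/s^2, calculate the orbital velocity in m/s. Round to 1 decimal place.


Step 1: mu / r = 3.986e14 / 8.276225e+06 = 48162054.5599
Step 2: v = sqrt(48162054.5599) = 6939.9 m/s

6939.9


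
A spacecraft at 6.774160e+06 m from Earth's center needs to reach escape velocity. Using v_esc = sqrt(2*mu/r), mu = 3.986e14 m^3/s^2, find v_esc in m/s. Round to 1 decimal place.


Step 1: 2*mu/r = 2 * 3.986e14 / 6.774160e+06 = 117682487.5704
Step 2: v_esc = sqrt(117682487.5704) = 10848.2 m/s

10848.2


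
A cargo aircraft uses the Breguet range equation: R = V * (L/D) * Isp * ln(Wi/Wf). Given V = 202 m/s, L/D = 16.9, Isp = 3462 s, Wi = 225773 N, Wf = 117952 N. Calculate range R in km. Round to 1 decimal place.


Step 1: Coefficient = V * (L/D) * Isp = 202 * 16.9 * 3462 = 11818575.6 m
Step 2: Wi/Wf = 225773 / 117952 = 1.914109
Step 3: ln(1.914109) = 0.649252
Step 4: R = 11818575.6 * 0.649252 = 7673237.5 m = 7673.2 km

7673.2


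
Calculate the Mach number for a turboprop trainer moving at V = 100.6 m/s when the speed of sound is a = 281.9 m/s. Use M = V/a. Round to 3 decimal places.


Step 1: M = V / a = 100.6 / 281.9
Step 2: M = 0.357

0.357


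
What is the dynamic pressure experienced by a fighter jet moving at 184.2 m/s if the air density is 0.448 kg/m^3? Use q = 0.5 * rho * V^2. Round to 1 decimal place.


Step 1: V^2 = 184.2^2 = 33929.64
Step 2: q = 0.5 * 0.448 * 33929.64
Step 3: q = 7600.2 Pa

7600.2


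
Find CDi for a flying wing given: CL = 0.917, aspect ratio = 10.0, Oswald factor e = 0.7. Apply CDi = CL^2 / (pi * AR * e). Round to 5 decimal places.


Step 1: CL^2 = 0.917^2 = 0.840889
Step 2: pi * AR * e = 3.14159 * 10.0 * 0.7 = 21.991149
Step 3: CDi = 0.840889 / 21.991149 = 0.03824

0.03824


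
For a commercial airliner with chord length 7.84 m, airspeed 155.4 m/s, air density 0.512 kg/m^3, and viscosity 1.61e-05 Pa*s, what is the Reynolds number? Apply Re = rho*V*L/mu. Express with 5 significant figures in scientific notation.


Step 1: Numerator = rho * V * L = 0.512 * 155.4 * 7.84 = 623.788032
Step 2: Re = 623.788032 / 1.61e-05
Step 3: Re = 3.8745e+07

3.8745e+07


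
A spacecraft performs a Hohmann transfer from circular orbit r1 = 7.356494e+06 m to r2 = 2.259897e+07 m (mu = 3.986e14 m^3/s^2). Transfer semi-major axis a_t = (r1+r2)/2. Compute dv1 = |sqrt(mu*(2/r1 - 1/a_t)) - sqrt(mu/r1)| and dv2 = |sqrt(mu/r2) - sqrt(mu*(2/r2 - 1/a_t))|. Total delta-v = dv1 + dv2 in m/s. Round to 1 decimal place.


Step 1: Transfer semi-major axis a_t = (7.356494e+06 + 2.259897e+07) / 2 = 1.497773e+07 m
Step 2: v1 (circular at r1) = sqrt(mu/r1) = 7360.94 m/s
Step 3: v_t1 = sqrt(mu*(2/r1 - 1/a_t)) = 9041.79 m/s
Step 4: dv1 = |9041.79 - 7360.94| = 1680.85 m/s
Step 5: v2 (circular at r2) = 4199.76 m/s, v_t2 = 2943.31 m/s
Step 6: dv2 = |4199.76 - 2943.31| = 1256.44 m/s
Step 7: Total delta-v = 1680.85 + 1256.44 = 2937.3 m/s

2937.3


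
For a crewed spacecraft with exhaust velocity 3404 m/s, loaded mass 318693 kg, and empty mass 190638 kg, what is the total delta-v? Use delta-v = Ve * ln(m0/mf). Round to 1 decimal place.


Step 1: Mass ratio m0/mf = 318693 / 190638 = 1.671718
Step 2: ln(1.671718) = 0.513852
Step 3: delta-v = 3404 * 0.513852 = 1749.2 m/s

1749.2


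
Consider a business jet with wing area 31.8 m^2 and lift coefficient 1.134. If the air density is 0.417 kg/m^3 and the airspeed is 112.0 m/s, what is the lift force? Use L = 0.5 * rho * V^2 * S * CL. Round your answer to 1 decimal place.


Step 1: Calculate dynamic pressure q = 0.5 * 0.417 * 112.0^2 = 0.5 * 0.417 * 12544.0 = 2615.424 Pa
Step 2: Multiply by wing area and lift coefficient: L = 2615.424 * 31.8 * 1.134
Step 3: L = 83170.4832 * 1.134 = 94315.3 N

94315.3


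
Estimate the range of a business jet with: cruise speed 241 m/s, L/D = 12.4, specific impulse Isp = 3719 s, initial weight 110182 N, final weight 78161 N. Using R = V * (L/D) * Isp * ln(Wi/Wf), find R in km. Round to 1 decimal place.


Step 1: Coefficient = V * (L/D) * Isp = 241 * 12.4 * 3719 = 11113859.6 m
Step 2: Wi/Wf = 110182 / 78161 = 1.40968
Step 3: ln(1.40968) = 0.343363
Step 4: R = 11113859.6 * 0.343363 = 3816085.3 m = 3816.1 km

3816.1


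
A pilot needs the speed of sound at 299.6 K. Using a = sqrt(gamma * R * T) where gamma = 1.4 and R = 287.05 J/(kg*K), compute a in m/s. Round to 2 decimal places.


Step 1: gamma * R * T = 1.4 * 287.05 * 299.6 = 120400.252
Step 2: a = sqrt(120400.252) = 346.99 m/s

346.99


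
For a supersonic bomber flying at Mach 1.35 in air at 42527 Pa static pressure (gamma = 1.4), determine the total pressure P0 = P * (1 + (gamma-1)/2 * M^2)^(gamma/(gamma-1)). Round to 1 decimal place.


Step 1: (gamma-1)/2 * M^2 = 0.2 * 1.8225 = 0.3645
Step 2: 1 + 0.3645 = 1.3645
Step 3: Exponent gamma/(gamma-1) = 3.5
Step 4: P0 = 42527 * 1.3645^3.5 = 126203.7 Pa

126203.7


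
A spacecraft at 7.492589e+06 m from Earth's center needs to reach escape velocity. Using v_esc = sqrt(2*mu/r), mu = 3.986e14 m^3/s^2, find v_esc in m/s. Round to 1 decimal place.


Step 1: 2*mu/r = 2 * 3.986e14 / 7.492589e+06 = 106398469.2074
Step 2: v_esc = sqrt(106398469.2074) = 10315.0 m/s

10315.0


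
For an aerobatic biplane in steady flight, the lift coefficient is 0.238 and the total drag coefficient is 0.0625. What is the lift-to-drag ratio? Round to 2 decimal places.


Step 1: L/D = CL / CD = 0.238 / 0.0625
Step 2: L/D = 3.81

3.81


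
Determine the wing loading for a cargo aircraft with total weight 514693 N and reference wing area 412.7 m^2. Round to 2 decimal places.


Step 1: Wing loading = W / S = 514693 / 412.7
Step 2: Wing loading = 1247.14 N/m^2

1247.14


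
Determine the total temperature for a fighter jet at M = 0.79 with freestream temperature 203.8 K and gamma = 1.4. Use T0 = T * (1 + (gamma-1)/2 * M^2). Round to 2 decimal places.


Step 1: (gamma-1)/2 = 0.2
Step 2: M^2 = 0.6241
Step 3: 1 + 0.2 * 0.6241 = 1.12482
Step 4: T0 = 203.8 * 1.12482 = 229.24 K

229.24


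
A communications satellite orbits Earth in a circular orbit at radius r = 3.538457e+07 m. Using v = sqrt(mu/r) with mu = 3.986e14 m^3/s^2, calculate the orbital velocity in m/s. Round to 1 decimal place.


Step 1: mu / r = 3.986e14 / 3.538457e+07 = 11264797.057
Step 2: v = sqrt(11264797.057) = 3356.3 m/s

3356.3


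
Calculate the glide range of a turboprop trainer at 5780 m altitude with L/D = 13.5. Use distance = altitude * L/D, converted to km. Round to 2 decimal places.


Step 1: Glide distance = altitude * L/D = 5780 * 13.5 = 78030.0 m
Step 2: Convert to km: 78030.0 / 1000 = 78.03 km

78.03


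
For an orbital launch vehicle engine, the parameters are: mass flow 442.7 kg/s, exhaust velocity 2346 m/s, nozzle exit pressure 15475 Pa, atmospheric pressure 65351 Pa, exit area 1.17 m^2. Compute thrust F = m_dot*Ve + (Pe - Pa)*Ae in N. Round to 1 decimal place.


Step 1: Momentum thrust = m_dot * Ve = 442.7 * 2346 = 1038574.2 N
Step 2: Pressure thrust = (Pe - Pa) * Ae = (15475 - 65351) * 1.17 = -58354.92 N
Step 3: Total thrust F = 1038574.2 + -58354.92 = 980219.3 N

980219.3


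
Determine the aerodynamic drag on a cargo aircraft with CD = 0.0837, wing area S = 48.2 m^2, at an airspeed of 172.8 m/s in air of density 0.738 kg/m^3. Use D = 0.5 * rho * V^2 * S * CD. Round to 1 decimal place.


Step 1: Dynamic pressure q = 0.5 * 0.738 * 172.8^2 = 11018.281 Pa
Step 2: Drag D = q * S * CD = 11018.281 * 48.2 * 0.0837
Step 3: D = 44451.5 N

44451.5


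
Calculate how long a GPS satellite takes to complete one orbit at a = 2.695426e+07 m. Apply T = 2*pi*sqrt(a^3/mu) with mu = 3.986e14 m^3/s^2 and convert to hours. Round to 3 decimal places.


Step 1: a^3 / mu = 1.958314e+22 / 3.986e14 = 4.912979e+07
Step 2: sqrt(4.912979e+07) = 7009.2649 s
Step 3: T = 2*pi * 7009.2649 = 44040.51 s
Step 4: T in hours = 44040.51 / 3600 = 12.233 hours

12.233


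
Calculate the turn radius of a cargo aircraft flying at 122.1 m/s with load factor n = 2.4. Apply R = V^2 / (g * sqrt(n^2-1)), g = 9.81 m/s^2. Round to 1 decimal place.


Step 1: V^2 = 122.1^2 = 14908.41
Step 2: n^2 - 1 = 2.4^2 - 1 = 4.76
Step 3: sqrt(4.76) = 2.181742
Step 4: R = 14908.41 / (9.81 * 2.181742) = 696.6 m

696.6


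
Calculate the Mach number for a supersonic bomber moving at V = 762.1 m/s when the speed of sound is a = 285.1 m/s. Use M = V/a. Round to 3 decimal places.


Step 1: M = V / a = 762.1 / 285.1
Step 2: M = 2.673

2.673


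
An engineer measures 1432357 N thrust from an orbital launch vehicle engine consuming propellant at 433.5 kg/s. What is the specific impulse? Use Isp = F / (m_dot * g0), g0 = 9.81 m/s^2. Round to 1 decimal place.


Step 1: m_dot * g0 = 433.5 * 9.81 = 4252.64
Step 2: Isp = 1432357 / 4252.64 = 336.8 s

336.8


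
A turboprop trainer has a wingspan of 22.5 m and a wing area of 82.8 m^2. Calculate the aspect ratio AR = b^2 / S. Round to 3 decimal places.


Step 1: b^2 = 22.5^2 = 506.25
Step 2: AR = 506.25 / 82.8 = 6.114

6.114


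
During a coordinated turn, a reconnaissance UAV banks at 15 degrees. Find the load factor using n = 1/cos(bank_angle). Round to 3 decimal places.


Step 1: Convert 15 degrees to radians = 0.261799
Step 2: cos(15 deg) = 0.965926
Step 3: n = 1 / 0.965926 = 1.035

1.035


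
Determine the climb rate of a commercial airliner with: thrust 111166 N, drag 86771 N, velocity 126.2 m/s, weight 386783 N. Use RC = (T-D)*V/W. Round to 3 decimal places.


Step 1: Excess thrust = T - D = 111166 - 86771 = 24395 N
Step 2: Excess power = 24395 * 126.2 = 3078649.0 W
Step 3: RC = 3078649.0 / 386783 = 7.960 m/s

7.960


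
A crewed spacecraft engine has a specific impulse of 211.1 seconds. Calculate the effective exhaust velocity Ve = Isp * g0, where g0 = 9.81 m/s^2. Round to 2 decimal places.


Step 1: Ve = Isp * g0 = 211.1 * 9.81
Step 2: Ve = 2070.89 m/s

2070.89


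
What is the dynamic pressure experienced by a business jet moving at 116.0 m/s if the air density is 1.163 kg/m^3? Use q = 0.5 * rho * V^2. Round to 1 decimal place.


Step 1: V^2 = 116.0^2 = 13456.0
Step 2: q = 0.5 * 1.163 * 13456.0
Step 3: q = 7824.7 Pa

7824.7


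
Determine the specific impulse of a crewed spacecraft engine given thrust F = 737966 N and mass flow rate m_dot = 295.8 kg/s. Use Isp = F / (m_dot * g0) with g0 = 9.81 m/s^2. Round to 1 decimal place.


Step 1: m_dot * g0 = 295.8 * 9.81 = 2901.8
Step 2: Isp = 737966 / 2901.8 = 254.3 s

254.3


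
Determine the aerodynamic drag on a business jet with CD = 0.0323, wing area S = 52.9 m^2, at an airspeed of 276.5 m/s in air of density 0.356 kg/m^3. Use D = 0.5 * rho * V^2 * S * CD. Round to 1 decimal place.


Step 1: Dynamic pressure q = 0.5 * 0.356 * 276.5^2 = 13608.5005 Pa
Step 2: Drag D = q * S * CD = 13608.5005 * 52.9 * 0.0323
Step 3: D = 23252.4 N

23252.4


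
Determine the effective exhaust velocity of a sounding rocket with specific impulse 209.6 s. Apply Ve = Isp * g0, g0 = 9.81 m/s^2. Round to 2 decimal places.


Step 1: Ve = Isp * g0 = 209.6 * 9.81
Step 2: Ve = 2056.18 m/s

2056.18


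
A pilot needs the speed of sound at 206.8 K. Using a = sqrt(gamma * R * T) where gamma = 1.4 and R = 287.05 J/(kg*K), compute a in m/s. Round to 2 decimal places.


Step 1: gamma * R * T = 1.4 * 287.05 * 206.8 = 83106.716
Step 2: a = sqrt(83106.716) = 288.28 m/s

288.28


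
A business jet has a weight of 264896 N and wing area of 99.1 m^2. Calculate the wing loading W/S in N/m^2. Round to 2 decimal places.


Step 1: Wing loading = W / S = 264896 / 99.1
Step 2: Wing loading = 2673.02 N/m^2

2673.02


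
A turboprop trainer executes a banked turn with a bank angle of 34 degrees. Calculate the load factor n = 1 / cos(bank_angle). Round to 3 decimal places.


Step 1: Convert 34 degrees to radians = 0.593412
Step 2: cos(34 deg) = 0.829038
Step 3: n = 1 / 0.829038 = 1.206

1.206


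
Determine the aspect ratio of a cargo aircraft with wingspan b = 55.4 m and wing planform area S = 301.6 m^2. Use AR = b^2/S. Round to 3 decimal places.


Step 1: b^2 = 55.4^2 = 3069.16
Step 2: AR = 3069.16 / 301.6 = 10.176

10.176


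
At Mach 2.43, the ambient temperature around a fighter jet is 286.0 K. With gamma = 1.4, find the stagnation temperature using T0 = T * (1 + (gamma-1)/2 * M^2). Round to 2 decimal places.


Step 1: (gamma-1)/2 = 0.2
Step 2: M^2 = 5.9049
Step 3: 1 + 0.2 * 5.9049 = 2.18098
Step 4: T0 = 286.0 * 2.18098 = 623.76 K

623.76


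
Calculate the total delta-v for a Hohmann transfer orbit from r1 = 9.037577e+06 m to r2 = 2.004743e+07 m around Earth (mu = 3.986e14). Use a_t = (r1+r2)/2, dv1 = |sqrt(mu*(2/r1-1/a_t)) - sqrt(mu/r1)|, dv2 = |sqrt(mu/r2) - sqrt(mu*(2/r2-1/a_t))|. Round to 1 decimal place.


Step 1: Transfer semi-major axis a_t = (9.037577e+06 + 2.004743e+07) / 2 = 1.454250e+07 m
Step 2: v1 (circular at r1) = sqrt(mu/r1) = 6641.14 m/s
Step 3: v_t1 = sqrt(mu*(2/r1 - 1/a_t)) = 7797.45 m/s
Step 4: dv1 = |7797.45 - 6641.14| = 1156.31 m/s
Step 5: v2 (circular at r2) = 4459.02 m/s, v_t2 = 3515.16 m/s
Step 6: dv2 = |4459.02 - 3515.16| = 943.85 m/s
Step 7: Total delta-v = 1156.31 + 943.85 = 2100.2 m/s

2100.2


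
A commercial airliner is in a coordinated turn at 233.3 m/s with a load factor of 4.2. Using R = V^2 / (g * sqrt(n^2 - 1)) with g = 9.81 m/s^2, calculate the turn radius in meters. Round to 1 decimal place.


Step 1: V^2 = 233.3^2 = 54428.89
Step 2: n^2 - 1 = 4.2^2 - 1 = 16.64
Step 3: sqrt(16.64) = 4.079216
Step 4: R = 54428.89 / (9.81 * 4.079216) = 1360.1 m

1360.1


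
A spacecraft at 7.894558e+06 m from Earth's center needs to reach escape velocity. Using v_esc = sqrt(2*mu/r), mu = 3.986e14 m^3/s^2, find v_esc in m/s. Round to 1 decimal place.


Step 1: 2*mu/r = 2 * 3.986e14 / 7.894558e+06 = 100980954.2219
Step 2: v_esc = sqrt(100980954.2219) = 10048.9 m/s

10048.9


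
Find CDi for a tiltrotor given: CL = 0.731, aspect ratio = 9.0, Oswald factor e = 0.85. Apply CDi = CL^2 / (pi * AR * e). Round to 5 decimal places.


Step 1: CL^2 = 0.731^2 = 0.534361
Step 2: pi * AR * e = 3.14159 * 9.0 * 0.85 = 24.033184
Step 3: CDi = 0.534361 / 24.033184 = 0.02223

0.02223


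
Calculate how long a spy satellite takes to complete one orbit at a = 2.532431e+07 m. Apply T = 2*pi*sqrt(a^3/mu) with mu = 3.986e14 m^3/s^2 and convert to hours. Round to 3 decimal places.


Step 1: a^3 / mu = 1.624100e+22 / 3.986e14 = 4.074512e+07
Step 2: sqrt(4.074512e+07) = 6383.1902 s
Step 3: T = 2*pi * 6383.1902 = 40106.77 s
Step 4: T in hours = 40106.77 / 3600 = 11.141 hours

11.141


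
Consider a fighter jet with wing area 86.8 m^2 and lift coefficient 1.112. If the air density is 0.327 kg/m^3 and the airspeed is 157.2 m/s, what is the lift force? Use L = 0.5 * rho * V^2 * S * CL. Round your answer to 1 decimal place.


Step 1: Calculate dynamic pressure q = 0.5 * 0.327 * 157.2^2 = 0.5 * 0.327 * 24711.84 = 4040.3858 Pa
Step 2: Multiply by wing area and lift coefficient: L = 4040.3858 * 86.8 * 1.112
Step 3: L = 350705.4909 * 1.112 = 389984.5 N

389984.5


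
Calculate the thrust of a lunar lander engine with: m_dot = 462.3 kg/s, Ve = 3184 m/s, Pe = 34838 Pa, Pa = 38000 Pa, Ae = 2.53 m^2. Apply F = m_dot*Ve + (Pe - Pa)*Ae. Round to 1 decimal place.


Step 1: Momentum thrust = m_dot * Ve = 462.3 * 3184 = 1471963.2 N
Step 2: Pressure thrust = (Pe - Pa) * Ae = (34838 - 38000) * 2.53 = -7999.86 N
Step 3: Total thrust F = 1471963.2 + -7999.86 = 1463963.3 N

1463963.3


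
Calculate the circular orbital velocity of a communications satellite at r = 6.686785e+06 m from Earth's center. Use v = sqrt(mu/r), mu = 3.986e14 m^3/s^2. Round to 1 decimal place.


Step 1: mu / r = 3.986e14 / 6.686785e+06 = 59610111.5858
Step 2: v = sqrt(59610111.5858) = 7720.8 m/s

7720.8


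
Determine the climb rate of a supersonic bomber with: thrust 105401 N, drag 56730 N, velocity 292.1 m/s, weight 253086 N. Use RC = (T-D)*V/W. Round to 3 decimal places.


Step 1: Excess thrust = T - D = 105401 - 56730 = 48671 N
Step 2: Excess power = 48671 * 292.1 = 14216799.1 W
Step 3: RC = 14216799.1 / 253086 = 56.174 m/s

56.174


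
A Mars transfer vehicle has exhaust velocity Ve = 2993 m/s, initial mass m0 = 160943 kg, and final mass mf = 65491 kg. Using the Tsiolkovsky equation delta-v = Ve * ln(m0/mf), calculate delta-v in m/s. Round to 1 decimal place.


Step 1: Mass ratio m0/mf = 160943 / 65491 = 2.457483
Step 2: ln(2.457483) = 0.899138
Step 3: delta-v = 2993 * 0.899138 = 2691.1 m/s

2691.1


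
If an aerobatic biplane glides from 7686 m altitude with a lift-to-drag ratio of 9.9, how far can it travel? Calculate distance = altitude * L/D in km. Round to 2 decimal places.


Step 1: Glide distance = altitude * L/D = 7686 * 9.9 = 76091.4 m
Step 2: Convert to km: 76091.4 / 1000 = 76.09 km

76.09


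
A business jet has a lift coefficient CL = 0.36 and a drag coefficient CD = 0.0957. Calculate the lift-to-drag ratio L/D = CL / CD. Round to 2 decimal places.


Step 1: L/D = CL / CD = 0.36 / 0.0957
Step 2: L/D = 3.76

3.76


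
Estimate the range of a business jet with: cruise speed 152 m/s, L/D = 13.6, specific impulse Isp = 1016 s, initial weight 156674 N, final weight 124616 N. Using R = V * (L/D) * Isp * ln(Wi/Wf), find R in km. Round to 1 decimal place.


Step 1: Coefficient = V * (L/D) * Isp = 152 * 13.6 * 1016 = 2100275.2 m
Step 2: Wi/Wf = 156674 / 124616 = 1.257254
Step 3: ln(1.257254) = 0.22893
Step 4: R = 2100275.2 * 0.22893 = 480816.4 m = 480.8 km

480.8


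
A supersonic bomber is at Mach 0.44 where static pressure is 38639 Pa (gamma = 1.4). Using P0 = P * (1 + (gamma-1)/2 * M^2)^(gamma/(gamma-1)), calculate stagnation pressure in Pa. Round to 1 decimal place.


Step 1: (gamma-1)/2 * M^2 = 0.2 * 0.1936 = 0.03872
Step 2: 1 + 0.03872 = 1.03872
Step 3: Exponent gamma/(gamma-1) = 3.5
Step 4: P0 = 38639 * 1.03872^3.5 = 44133.7 Pa

44133.7


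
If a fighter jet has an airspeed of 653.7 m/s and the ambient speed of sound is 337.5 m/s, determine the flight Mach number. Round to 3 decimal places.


Step 1: M = V / a = 653.7 / 337.5
Step 2: M = 1.937

1.937


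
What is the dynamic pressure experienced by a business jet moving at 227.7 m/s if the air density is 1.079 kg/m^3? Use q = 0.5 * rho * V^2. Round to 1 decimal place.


Step 1: V^2 = 227.7^2 = 51847.29
Step 2: q = 0.5 * 1.079 * 51847.29
Step 3: q = 27971.6 Pa

27971.6


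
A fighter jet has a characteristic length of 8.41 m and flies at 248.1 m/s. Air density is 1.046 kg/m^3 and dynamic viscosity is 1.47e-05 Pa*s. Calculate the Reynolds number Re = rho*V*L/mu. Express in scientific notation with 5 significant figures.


Step 1: Numerator = rho * V * L = 1.046 * 248.1 * 8.41 = 2182.500966
Step 2: Re = 2182.500966 / 1.47e-05
Step 3: Re = 1.4847e+08

1.4847e+08


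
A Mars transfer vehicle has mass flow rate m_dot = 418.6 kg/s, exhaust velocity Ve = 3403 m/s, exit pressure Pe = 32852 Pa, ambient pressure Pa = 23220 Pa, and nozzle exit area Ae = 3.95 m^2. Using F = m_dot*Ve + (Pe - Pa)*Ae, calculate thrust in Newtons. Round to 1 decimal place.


Step 1: Momentum thrust = m_dot * Ve = 418.6 * 3403 = 1424495.8 N
Step 2: Pressure thrust = (Pe - Pa) * Ae = (32852 - 23220) * 3.95 = 38046.40 N
Step 3: Total thrust F = 1424495.8 + 38046.40 = 1462542.2 N

1462542.2


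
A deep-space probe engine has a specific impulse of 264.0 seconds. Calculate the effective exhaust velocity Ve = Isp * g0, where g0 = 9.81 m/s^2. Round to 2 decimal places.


Step 1: Ve = Isp * g0 = 264.0 * 9.81
Step 2: Ve = 2589.84 m/s

2589.84


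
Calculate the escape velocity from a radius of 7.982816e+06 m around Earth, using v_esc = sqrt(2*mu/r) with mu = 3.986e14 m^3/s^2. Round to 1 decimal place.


Step 1: 2*mu/r = 2 * 3.986e14 / 7.982816e+06 = 99864508.9653
Step 2: v_esc = sqrt(99864508.9653) = 9993.2 m/s

9993.2


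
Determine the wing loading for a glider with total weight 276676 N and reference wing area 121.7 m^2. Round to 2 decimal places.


Step 1: Wing loading = W / S = 276676 / 121.7
Step 2: Wing loading = 2273.43 N/m^2

2273.43


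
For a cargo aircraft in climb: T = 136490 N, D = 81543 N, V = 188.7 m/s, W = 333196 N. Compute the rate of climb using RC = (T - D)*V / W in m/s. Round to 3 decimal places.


Step 1: Excess thrust = T - D = 136490 - 81543 = 54947 N
Step 2: Excess power = 54947 * 188.7 = 10368498.9 W
Step 3: RC = 10368498.9 / 333196 = 31.118 m/s

31.118


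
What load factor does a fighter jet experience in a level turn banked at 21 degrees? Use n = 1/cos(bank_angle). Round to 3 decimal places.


Step 1: Convert 21 degrees to radians = 0.366519
Step 2: cos(21 deg) = 0.93358
Step 3: n = 1 / 0.93358 = 1.071

1.071


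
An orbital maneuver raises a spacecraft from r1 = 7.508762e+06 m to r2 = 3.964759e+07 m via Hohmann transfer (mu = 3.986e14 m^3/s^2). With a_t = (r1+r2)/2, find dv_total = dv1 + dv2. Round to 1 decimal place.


Step 1: Transfer semi-major axis a_t = (7.508762e+06 + 3.964759e+07) / 2 = 2.357818e+07 m
Step 2: v1 (circular at r1) = sqrt(mu/r1) = 7285.92 m/s
Step 3: v_t1 = sqrt(mu*(2/r1 - 1/a_t)) = 9447.95 m/s
Step 4: dv1 = |9447.95 - 7285.92| = 2162.03 m/s
Step 5: v2 (circular at r2) = 3170.74 m/s, v_t2 = 1789.33 m/s
Step 6: dv2 = |3170.74 - 1789.33| = 1381.41 m/s
Step 7: Total delta-v = 2162.03 + 1381.41 = 3543.4 m/s

3543.4


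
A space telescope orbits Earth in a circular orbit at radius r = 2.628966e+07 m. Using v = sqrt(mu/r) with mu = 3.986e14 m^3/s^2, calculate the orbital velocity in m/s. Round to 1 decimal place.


Step 1: mu / r = 3.986e14 / 2.628966e+07 = 15161854.5086
Step 2: v = sqrt(15161854.5086) = 3893.8 m/s

3893.8


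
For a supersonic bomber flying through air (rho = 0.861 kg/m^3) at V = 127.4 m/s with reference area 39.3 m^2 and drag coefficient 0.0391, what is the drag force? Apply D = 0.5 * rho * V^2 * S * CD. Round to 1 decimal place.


Step 1: Dynamic pressure q = 0.5 * 0.861 * 127.4^2 = 6987.3422 Pa
Step 2: Drag D = q * S * CD = 6987.3422 * 39.3 * 0.0391
Step 3: D = 10737.0 N

10737.0


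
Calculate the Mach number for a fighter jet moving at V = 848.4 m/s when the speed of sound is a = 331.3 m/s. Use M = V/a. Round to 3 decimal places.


Step 1: M = V / a = 848.4 / 331.3
Step 2: M = 2.561

2.561
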